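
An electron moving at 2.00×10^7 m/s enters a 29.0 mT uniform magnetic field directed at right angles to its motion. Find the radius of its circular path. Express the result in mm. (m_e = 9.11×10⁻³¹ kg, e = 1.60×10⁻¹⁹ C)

r ≈ 3.93 mm

The magnetic force provides the centripetal force: qvB = mv²/r, so r = mv/(qB).
r = (9.11×10^-31 kg)(2.00×10^7 m/s) / [(1×1.60×10^-19 C)(0.0290 T)] = 3.93×10^-3 m.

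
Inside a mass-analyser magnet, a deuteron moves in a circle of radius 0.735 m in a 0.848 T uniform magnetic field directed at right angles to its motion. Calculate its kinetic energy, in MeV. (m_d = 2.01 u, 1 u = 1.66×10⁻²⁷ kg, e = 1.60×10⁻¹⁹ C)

v = qBr/m = (1×1.60×10^-19)(0.848)(0.735) / (3.34×10^-27) = 2.99×10^7 m/s.
K = ½mv² = 0.5·(3.34×10^-27)·(2.99×10^7)² = 1.49×10^-12 J = 9.31 MeV.

K ≈ 9.31 MeV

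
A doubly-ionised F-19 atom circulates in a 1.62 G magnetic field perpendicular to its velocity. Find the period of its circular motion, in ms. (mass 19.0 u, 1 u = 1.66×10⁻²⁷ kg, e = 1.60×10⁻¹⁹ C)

The cyclotron period is independent of speed: T = 2πm/(qB).
T = 2π(3.15×10^-26) / [(2×1.60×10^-19)(1.62×10^-4)] = 3.82×10^-3 s.

T ≈ 3.82 ms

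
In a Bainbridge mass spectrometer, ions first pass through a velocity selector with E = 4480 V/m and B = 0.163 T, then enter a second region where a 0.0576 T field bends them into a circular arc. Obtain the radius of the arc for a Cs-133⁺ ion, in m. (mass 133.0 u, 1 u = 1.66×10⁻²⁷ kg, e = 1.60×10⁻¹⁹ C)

r ≈ 0.658 m

The selector passes v = E/B = 4480/0.163 = 2.75×10^4 m/s.
In the deflection region, r = mv/(qB₂) = (2.21×10^-25)(2.75×10^4) / [(1×1.60×10^-19)(0.0576)] = 0.658 m.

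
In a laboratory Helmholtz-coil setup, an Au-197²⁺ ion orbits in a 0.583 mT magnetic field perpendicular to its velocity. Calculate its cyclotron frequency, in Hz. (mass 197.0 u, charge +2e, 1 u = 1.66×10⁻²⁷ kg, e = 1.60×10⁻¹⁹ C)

f ≈ 90.8 Hz

f = qB/(2πm) = (2×1.60×10^-19)(5.83×10^-4) / [2π(3.27×10^-25)] = 90.8 Hz.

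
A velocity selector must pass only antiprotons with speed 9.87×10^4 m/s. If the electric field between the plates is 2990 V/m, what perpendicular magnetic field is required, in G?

B ≈ 303 G

qE = qvB ⇒ B = E/v = (2990) / (9.87×10^4) = 0.0303 T.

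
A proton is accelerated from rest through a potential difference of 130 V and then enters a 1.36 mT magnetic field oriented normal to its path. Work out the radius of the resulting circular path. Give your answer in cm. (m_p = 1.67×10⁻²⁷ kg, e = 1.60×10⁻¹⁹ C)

The kinetic energy gained is K = qV = (1×1.60×10^-19)(130) = 2.08×10^-17 J.
v = √(2K/m) = 1.58×10^5 m/s.
r = mv/(qB) = (1.67×10^-27)(1.58×10^5) / [(1×1.60×10^-19)(1.36×10^-3)] = 1.21 m.

r ≈ 121 cm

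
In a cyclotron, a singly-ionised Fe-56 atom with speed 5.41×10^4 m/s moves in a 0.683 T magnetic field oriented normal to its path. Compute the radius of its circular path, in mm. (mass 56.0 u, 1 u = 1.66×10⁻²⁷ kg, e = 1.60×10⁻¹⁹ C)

The magnetic force provides the centripetal force: qvB = mv²/r, so r = mv/(qB).
r = (9.30×10^-26 kg)(5.41×10^4 m/s) / [(1×1.60×10^-19 C)(0.683 T)] = 0.0460 m.

r ≈ 46.0 mm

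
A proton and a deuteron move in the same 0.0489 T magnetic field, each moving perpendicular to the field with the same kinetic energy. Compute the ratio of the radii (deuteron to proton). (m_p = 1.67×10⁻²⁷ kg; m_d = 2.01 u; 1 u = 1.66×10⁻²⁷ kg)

r = √(2mK)/(qB) ⇒ at equal K, r ∝ √m/q.
r_{deuteron}/r_{proton} = 1.41.

ratio ≈ 1.41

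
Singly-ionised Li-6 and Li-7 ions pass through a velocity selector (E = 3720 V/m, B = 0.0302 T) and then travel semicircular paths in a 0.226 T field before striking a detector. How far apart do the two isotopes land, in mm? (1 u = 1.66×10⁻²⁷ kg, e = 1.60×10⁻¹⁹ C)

Both emerge at v = E/B₁ = 1.23×10^5 m/s.
r = mv/(qB₂), so r₁ = 0.03393 m and r₂ = 0.03958 m, giving Δr = 5.65×10^-3 m.
After a semicircle each ion lands a diameter 2r from the entry slit, so the separation is 2Δr = 0.0113 m.

Δd ≈ 11.3 mm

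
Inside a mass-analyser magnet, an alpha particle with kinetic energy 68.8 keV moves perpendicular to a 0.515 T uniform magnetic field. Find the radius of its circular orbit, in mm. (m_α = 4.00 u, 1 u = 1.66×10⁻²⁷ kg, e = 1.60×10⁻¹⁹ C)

r ≈ 73.4 mm

Convert the energy: K = 68.8 keV = 1.10×10^-14 J.
v = √(2K/m) = √(2·1.10×10^-14/6.64×10^-27) = 1.82×10^6 m/s.
r = mv/(qB) = (6.64×10^-27)(1.82×10^6) / [(2×1.60×10^-19)(0.515)] = 0.0734 m.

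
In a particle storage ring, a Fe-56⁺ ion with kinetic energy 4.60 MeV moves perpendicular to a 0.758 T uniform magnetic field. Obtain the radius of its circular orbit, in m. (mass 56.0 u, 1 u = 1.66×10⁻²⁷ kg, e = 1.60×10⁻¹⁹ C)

Convert the energy: K = 4.60 MeV = 7.36×10^-13 J.
v = √(2K/m) = √(2·7.36×10^-13/9.30×10^-26) = 3.98×10^6 m/s.
r = mv/(qB) = (9.30×10^-26)(3.98×10^6) / [(1×1.60×10^-19)(0.758)] = 3.05 m.

r ≈ 3.05 m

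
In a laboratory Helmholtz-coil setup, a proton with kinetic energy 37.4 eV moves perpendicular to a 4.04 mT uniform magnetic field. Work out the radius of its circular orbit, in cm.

r ≈ 21.9 cm

Convert the energy: K = 37.4 eV = 5.98×10^-18 J.
v = √(2K/m) = √(2·5.98×10^-18/1.67×10^-27) = 8.47×10^4 m/s.
r = mv/(qB) = (1.67×10^-27)(8.47×10^4) / [(1×1.60×10^-19)(4.04×10^-3)] = 0.219 m.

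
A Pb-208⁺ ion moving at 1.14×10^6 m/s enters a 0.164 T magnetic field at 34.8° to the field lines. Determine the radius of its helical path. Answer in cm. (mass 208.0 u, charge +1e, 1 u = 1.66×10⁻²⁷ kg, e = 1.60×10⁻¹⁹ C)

Only the perpendicular component v⊥ = v sin34.8° = 6.51×10^5 m/s is bent by the field.
r = m v⊥ /(qB) = (3.45×10^-25)(6.51×10^5) / [(1×1.60×10^-19)(0.164)] = 8.56 m.

r ≈ 856 cm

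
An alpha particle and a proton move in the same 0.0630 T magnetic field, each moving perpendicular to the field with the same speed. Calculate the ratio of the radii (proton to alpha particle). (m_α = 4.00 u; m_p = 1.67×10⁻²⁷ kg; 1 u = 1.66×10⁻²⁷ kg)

r = mv/(qB) ⇒ at equal v, r ∝ m/q.
r_{proton}/r_{alpha particle} = 0.503.

ratio ≈ 0.503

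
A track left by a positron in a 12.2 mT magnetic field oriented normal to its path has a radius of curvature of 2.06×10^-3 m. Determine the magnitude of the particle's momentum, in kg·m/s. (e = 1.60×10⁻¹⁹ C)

p ≈ 4.02×10^-24 kg·m/s

Since qvB = mv²/r, the momentum p = mv = qBr.
p = (1×1.60×10^-19)(0.0122)(2.06×10^-3) = 4.02×10^-24 kg·m/s.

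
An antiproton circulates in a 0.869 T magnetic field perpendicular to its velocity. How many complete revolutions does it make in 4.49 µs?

N = 59

T = 2πm/(qB) = 2π(1.67×10^-27) / [(1×1.60×10^-19)(0.869)] = 7.5467×10^-8 s.
N = t/T = 4.49×10^-6 / 7.5467×10^-8 ≈ 59.50, so 59 complete revolutions.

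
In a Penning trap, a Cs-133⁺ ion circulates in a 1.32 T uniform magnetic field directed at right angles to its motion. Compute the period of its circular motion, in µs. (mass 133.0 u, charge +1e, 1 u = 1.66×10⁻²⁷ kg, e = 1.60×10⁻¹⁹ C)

The cyclotron period is independent of speed: T = 2πm/(qB).
T = 2π(2.21×10^-25) / [(1×1.60×10^-19)(1.32)] = 6.57×10^-6 s.

T ≈ 6.57 µs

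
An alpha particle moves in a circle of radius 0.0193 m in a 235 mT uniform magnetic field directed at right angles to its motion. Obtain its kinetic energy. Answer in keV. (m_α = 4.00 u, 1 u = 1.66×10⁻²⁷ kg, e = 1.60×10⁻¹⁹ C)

v = qBr/m = (2×1.60×10^-19)(0.235)(0.0193) / (6.64×10^-27) = 2.19×10^5 m/s.
K = ½mv² = 0.5·(6.64×10^-27)·(2.19×10^5)² = 1.59×10^-16 J = 0.991 keV.

K ≈ 0.991 keV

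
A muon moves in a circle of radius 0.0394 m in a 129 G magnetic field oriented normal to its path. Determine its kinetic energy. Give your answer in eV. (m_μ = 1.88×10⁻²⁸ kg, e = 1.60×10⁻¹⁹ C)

v = qBr/m = (1×1.60×10^-19)(0.0129)(0.0394) / (1.88×10^-28) = 4.33×10^5 m/s.
K = ½mv² = 0.5·(1.88×10^-28)·(4.33×10^5)² = 1.76×10^-17 J = 110 eV.

K ≈ 110 eV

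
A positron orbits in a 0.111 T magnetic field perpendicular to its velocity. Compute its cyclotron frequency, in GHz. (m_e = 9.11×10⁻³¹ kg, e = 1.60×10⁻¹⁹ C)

f ≈ 3.10 GHz

f = qB/(2πm) = (1×1.60×10^-19)(0.111) / [2π(9.11×10^-31)] = 3.10×10^9 Hz.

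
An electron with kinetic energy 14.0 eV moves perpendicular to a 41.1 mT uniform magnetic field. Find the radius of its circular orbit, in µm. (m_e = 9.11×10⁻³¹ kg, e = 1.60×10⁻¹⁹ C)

Convert the energy: K = 14.0 eV = 2.24×10^-18 J.
v = √(2K/m) = √(2·2.24×10^-18/9.11×10^-31) = 2.22×10^6 m/s.
r = mv/(qB) = (9.11×10^-31)(2.22×10^6) / [(1×1.60×10^-19)(0.0411)] = 3.07×10^-4 m.

r ≈ 307 µm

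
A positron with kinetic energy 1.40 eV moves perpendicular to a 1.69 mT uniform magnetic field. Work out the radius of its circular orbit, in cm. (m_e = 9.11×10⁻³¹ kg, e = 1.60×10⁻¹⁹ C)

r ≈ 0.236 cm

Convert the energy: K = 1.40 eV = 2.24×10^-19 J.
v = √(2K/m) = √(2·2.24×10^-19/9.11×10^-31) = 7.01×10^5 m/s.
r = mv/(qB) = (9.11×10^-31)(7.01×10^5) / [(1×1.60×10^-19)(1.69×10^-3)] = 2.36×10^-3 m.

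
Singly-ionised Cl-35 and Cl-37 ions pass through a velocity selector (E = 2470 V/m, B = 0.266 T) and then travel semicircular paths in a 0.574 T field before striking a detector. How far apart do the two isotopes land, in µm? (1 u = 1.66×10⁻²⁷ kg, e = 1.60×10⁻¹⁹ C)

Δd ≈ 671 µm

Both emerge at v = E/B₁ = 9290 m/s.
r = mv/(qB₂), so r₁ = 5.874×10^-3 m and r₂ = 6.210×10^-3 m, giving Δr = 3.36×10^-4 m.
After a semicircle each ion lands a diameter 2r from the entry slit, so the separation is 2Δr = 6.71×10^-4 m.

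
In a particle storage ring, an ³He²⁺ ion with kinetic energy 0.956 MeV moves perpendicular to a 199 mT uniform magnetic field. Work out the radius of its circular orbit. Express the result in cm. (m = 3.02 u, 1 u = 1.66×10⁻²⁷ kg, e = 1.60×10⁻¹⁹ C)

r ≈ 61.5 cm

Convert the energy: K = 0.956 MeV = 1.53×10^-13 J.
v = √(2K/m) = √(2·1.53×10^-13/5.01×10^-27) = 7.81×10^6 m/s.
r = mv/(qB) = (5.01×10^-27)(7.81×10^6) / [(2×1.60×10^-19)(0.199)] = 0.615 m.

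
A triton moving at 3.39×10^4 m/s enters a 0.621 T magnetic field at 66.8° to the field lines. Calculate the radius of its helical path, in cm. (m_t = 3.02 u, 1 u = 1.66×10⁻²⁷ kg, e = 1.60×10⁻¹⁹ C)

Only the perpendicular component v⊥ = v sin66.8° = 3.12×10^4 m/s is bent by the field.
r = m v⊥ /(qB) = (5.01×10^-27)(3.12×10^4) / [(1×1.60×10^-19)(0.621)] = 1.57×10^-3 m.

r ≈ 0.157 cm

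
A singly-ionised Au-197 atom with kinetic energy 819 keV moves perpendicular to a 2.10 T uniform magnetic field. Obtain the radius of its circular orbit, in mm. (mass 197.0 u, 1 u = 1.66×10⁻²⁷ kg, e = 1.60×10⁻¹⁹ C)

Convert the energy: K = 819 keV = 1.31×10^-13 J.
v = √(2K/m) = √(2·1.31×10^-13/3.27×10^-25) = 8.95×10^5 m/s.
r = mv/(qB) = (3.27×10^-25)(8.95×10^5) / [(1×1.60×10^-19)(2.10)] = 0.871 m.

r ≈ 871 mm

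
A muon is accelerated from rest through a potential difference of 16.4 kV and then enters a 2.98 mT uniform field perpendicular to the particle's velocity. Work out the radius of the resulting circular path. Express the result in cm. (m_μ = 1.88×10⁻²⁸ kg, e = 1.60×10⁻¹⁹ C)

The kinetic energy gained is K = qV = (1×1.60×10^-19)(1.64×10^4) = 2.62×10^-15 J.
v = √(2K/m) = 5.28×10^6 m/s.
r = mv/(qB) = (1.88×10^-28)(5.28×10^6) / [(1×1.60×10^-19)(2.98×10^-3)] = 2.08 m.

r ≈ 208 cm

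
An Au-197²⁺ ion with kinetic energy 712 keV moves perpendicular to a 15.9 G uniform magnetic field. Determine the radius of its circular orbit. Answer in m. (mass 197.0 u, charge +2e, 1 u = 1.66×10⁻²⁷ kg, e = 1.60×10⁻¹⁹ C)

r ≈ 536 m

Convert the energy: K = 712 keV = 1.14×10^-13 J.
v = √(2K/m) = √(2·1.14×10^-13/3.27×10^-25) = 8.35×10^5 m/s.
r = mv/(qB) = (3.27×10^-25)(8.35×10^5) / [(2×1.60×10^-19)(1.59×10^-3)] = 536 m.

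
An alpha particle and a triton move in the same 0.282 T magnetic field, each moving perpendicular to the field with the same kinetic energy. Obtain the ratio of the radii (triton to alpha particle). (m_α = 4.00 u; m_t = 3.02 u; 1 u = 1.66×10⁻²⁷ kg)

ratio ≈ 1.74

r = √(2mK)/(qB) ⇒ at equal K, r ∝ √m/q.
r_{triton}/r_{alpha particle} = 1.74.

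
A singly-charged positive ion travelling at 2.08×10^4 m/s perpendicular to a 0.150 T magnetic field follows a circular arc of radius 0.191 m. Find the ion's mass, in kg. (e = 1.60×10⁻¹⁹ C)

m ≈ 2.20×10^-25 kg

qvB = mv²/r ⇒ m = qBr/v.
m = (1×1.60×10^-19)(0.150)(0.191) / (2.08×10^4) = 2.20×10^-25 kg.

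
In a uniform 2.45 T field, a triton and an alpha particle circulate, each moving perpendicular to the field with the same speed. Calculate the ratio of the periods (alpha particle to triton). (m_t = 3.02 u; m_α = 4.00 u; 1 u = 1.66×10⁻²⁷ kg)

ratio ≈ 0.662

T = 2πm/(qB) is independent of speed, so T₂/T₁ = (m₂/q₂)/(m₁/q₁).
T_{alpha particle}/T_{triton} = (6.64×10^-27/2e) / (5.01×10^-27/1e) = 0.662.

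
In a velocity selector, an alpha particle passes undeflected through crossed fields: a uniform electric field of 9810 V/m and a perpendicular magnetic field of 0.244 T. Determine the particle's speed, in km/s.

v ≈ 40.2 km/s

For zero net force, qE = qvB, so v = E/B.
v = (9810) / (0.244) = 4.02×10^4 m/s.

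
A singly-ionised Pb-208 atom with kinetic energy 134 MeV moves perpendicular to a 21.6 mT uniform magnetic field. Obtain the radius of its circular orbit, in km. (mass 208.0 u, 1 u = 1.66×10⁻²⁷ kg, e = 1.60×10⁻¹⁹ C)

r ≈ 1.11 km

Convert the energy: K = 134 MeV = 2.14×10^-11 J.
v = √(2K/m) = √(2·2.14×10^-11/3.45×10^-25) = 1.11×10^7 m/s.
r = mv/(qB) = (3.45×10^-25)(1.11×10^7) / [(1×1.60×10^-19)(0.0216)] = 1110 m.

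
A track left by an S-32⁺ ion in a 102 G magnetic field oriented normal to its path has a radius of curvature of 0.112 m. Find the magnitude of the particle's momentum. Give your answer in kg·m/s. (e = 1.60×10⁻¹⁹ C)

Since qvB = mv²/r, the momentum p = mv = qBr.
p = (1×1.60×10^-19)(0.0102)(0.112) = 1.83×10^-22 kg·m/s.

p ≈ 1.83×10^-22 kg·m/s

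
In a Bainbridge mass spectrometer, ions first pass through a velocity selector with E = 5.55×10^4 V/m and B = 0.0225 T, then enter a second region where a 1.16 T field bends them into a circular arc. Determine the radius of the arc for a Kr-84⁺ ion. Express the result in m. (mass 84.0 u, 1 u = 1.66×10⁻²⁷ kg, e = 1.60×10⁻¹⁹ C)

r ≈ 1.85 m

The selector passes v = E/B = 5.55×10^4/0.0225 = 2.47×10^6 m/s.
In the deflection region, r = mv/(qB₂) = (1.39×10^-25)(2.47×10^6) / [(1×1.60×10^-19)(1.16)] = 1.85 m.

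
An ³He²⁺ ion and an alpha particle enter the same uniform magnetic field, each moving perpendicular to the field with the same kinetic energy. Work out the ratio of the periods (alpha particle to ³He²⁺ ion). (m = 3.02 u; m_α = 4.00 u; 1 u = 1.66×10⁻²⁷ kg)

ratio ≈ 1.32

T = 2πm/(qB) is independent of speed, so T₂/T₁ = (m₂/q₂)/(m₁/q₁).
T_{alpha particle}/T_{³He²⁺ ion} = (6.64×10^-27/2e) / (5.01×10^-27/2e) = 1.32.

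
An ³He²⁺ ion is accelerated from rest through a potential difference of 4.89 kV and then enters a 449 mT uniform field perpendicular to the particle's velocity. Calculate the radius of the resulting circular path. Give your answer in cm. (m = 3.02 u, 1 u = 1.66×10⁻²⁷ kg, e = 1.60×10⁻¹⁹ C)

r ≈ 2.76 cm

The kinetic energy gained is K = qV = (2×1.60×10^-19)(4890) = 1.56×10^-15 J.
v = √(2K/m) = 7.90×10^5 m/s.
r = mv/(qB) = (5.01×10^-27)(7.90×10^5) / [(2×1.60×10^-19)(0.449)] = 0.0276 m.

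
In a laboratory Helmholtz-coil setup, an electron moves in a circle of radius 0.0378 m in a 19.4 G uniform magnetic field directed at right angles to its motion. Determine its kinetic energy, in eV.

K ≈ 472 eV

v = qBr/m = (1×1.60×10^-19)(1.94×10^-3)(0.0378) / (9.11×10^-31) = 1.29×10^7 m/s.
K = ½mv² = 0.5·(9.11×10^-31)·(1.29×10^7)² = 7.56×10^-17 J = 472 eV.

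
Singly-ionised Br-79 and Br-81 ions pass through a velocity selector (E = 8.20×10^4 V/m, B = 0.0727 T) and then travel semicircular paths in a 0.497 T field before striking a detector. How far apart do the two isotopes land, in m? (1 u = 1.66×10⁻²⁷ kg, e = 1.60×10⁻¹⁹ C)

Both emerge at v = E/B₁ = 1.13×10^6 m/s.
r = mv/(qB₂), so r₁ = 1.8601 m and r₂ = 1.9072 m, giving Δr = 0.0471 m.
After a semicircle each ion lands a diameter 2r from the entry slit, so the separation is 2Δr = 0.0942 m.

Δd ≈ 0.0942 m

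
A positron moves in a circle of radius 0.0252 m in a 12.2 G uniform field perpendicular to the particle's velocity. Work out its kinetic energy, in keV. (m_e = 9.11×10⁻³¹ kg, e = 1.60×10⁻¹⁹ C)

v = qBr/m = (1×1.60×10^-19)(1.22×10^-3)(0.0252) / (9.11×10^-31) = 5.40×10^6 m/s.
K = ½mv² = 0.5·(9.11×10^-31)·(5.40×10^6)² = 1.33×10^-17 J = 0.0830 keV.

K ≈ 0.0830 keV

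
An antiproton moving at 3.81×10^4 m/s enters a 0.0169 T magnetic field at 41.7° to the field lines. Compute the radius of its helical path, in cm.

r ≈ 1.57 cm

Only the perpendicular component v⊥ = v sin41.7° = 2.53×10^4 m/s is bent by the field.
r = m v⊥ /(qB) = (1.67×10^-27)(2.53×10^4) / [(1×1.60×10^-19)(0.0169)] = 0.0157 m.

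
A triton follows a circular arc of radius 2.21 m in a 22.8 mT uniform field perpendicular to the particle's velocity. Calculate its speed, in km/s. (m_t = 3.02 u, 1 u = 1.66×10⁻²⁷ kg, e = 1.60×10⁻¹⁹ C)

From qvB = mv²/r, v = qBr/m.
v = (1×1.60×10^-19)(0.0228)(2.21) / (5.01×10^-27) = 1.61×10^6 m/s.

v ≈ 1610 km/s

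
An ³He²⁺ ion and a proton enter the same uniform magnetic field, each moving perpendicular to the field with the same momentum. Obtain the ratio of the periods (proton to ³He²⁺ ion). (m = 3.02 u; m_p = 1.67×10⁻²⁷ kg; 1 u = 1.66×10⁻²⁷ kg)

T = 2πm/(qB) is independent of speed, so T₂/T₁ = (m₂/q₂)/(m₁/q₁).
T_{proton}/T_{³He²⁺ ion} = (1.67×10^-27/1e) / (5.01×10^-27/2e) = 0.666.

ratio ≈ 0.666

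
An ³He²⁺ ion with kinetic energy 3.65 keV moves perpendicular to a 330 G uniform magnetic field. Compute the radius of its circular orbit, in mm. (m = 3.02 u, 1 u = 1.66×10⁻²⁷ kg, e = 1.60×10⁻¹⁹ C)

r ≈ 229 mm

Convert the energy: K = 3.65 keV = 5.84×10^-16 J.
v = √(2K/m) = √(2·5.84×10^-16/5.01×10^-27) = 4.83×10^5 m/s.
r = mv/(qB) = (5.01×10^-27)(4.83×10^5) / [(2×1.60×10^-19)(0.0330)] = 0.229 m.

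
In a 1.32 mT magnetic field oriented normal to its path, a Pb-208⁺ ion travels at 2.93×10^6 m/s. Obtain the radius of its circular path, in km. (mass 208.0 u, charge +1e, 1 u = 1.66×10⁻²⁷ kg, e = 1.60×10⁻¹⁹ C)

The magnetic force provides the centripetal force: qvB = mv²/r, so r = mv/(qB).
r = (3.45×10^-25 kg)(2.93×10^6 m/s) / [(1×1.60×10^-19 C)(1.32×10^-3 T)] = 4790 m.

r ≈ 4.79 km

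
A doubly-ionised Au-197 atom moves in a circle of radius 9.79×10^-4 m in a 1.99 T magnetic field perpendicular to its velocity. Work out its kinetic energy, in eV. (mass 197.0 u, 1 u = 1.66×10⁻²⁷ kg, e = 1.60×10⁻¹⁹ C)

v = qBr/m = (2×1.60×10^-19)(1.99)(9.79×10^-4) / (3.27×10^-25) = 1910 m/s.
K = ½mv² = 0.5·(3.27×10^-25)·(1910)² = 5.94×10^-19 J = 3.71 eV.

K ≈ 3.71 eV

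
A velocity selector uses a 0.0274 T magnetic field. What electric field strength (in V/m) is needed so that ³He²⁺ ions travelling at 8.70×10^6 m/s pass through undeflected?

E ≈ 2.38×10^5 V/m

qE = qvB ⇒ E = vB = (8.70×10^6)(0.0274) = 2.38×10^5 V/m.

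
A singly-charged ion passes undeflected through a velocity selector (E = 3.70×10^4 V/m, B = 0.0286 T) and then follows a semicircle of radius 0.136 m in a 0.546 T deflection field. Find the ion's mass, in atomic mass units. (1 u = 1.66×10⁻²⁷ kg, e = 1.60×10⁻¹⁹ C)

m ≈ 5.53 u

v = E/B₁ = 1.29×10^6 m/s.
From r = mv/(qB₂), m = qB₂r/v = (1×1.60×10^-19)(0.546)(0.136) / (1.29×10^6) = 9.18×10^-27 kg.
In atomic mass units: m = 9.18×10^-27 / 1.66×10^-27 = 5.53 u.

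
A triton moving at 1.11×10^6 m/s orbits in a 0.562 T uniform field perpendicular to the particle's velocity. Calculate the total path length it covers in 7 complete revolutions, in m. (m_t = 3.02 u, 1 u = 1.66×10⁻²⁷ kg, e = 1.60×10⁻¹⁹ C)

r = mv/(qB) = 0.0619 m, so one revolution covers 2πr = 0.389 m.
In 7 revolutions: L = 7·2πr = 2.72 m.

L ≈ 2.72 m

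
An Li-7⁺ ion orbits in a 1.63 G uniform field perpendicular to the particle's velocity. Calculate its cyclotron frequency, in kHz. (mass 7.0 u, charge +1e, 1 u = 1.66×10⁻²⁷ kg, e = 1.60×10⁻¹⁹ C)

f ≈ 0.357 kHz

f = qB/(2πm) = (1×1.60×10^-19)(1.63×10^-4) / [2π(1.16×10^-26)] = 357 Hz.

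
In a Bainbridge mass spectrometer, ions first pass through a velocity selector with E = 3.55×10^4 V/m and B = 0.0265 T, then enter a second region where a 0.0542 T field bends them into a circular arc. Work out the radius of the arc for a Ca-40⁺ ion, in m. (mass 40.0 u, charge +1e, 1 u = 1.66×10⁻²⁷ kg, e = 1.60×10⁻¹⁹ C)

The selector passes v = E/B = 3.55×10^4/0.0265 = 1.34×10^6 m/s.
In the deflection region, r = mv/(qB₂) = (6.64×10^-26)(1.34×10^6) / [(1×1.60×10^-19)(0.0542)] = 10.3 m.

r ≈ 10.3 m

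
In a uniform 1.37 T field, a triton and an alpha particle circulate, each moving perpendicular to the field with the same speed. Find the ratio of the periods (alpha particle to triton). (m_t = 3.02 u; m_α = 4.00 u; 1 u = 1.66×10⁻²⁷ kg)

T = 2πm/(qB) is independent of speed, so T₂/T₁ = (m₂/q₂)/(m₁/q₁).
T_{alpha particle}/T_{triton} = (6.64×10^-27/2e) / (5.01×10^-27/1e) = 0.662.

ratio ≈ 0.662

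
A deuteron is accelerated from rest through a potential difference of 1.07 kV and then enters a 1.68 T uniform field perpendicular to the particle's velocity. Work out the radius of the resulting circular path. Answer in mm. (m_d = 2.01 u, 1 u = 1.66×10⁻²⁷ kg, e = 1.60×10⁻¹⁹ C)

r ≈ 3.98 mm

The kinetic energy gained is K = qV = (1×1.60×10^-19)(1070) = 1.71×10^-16 J.
v = √(2K/m) = 3.20×10^5 m/s.
r = mv/(qB) = (3.34×10^-27)(3.20×10^5) / [(1×1.60×10^-19)(1.68)] = 3.98×10^-3 m.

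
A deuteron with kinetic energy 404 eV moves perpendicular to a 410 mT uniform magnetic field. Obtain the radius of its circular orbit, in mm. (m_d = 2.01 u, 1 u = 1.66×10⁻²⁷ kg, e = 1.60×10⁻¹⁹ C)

Convert the energy: K = 404 eV = 6.46×10^-17 J.
v = √(2K/m) = √(2·6.46×10^-17/3.34×10^-27) = 1.97×10^5 m/s.
r = mv/(qB) = (3.34×10^-27)(1.97×10^5) / [(1×1.60×10^-19)(0.410)] = 0.0100 m.

r ≈ 10.0 mm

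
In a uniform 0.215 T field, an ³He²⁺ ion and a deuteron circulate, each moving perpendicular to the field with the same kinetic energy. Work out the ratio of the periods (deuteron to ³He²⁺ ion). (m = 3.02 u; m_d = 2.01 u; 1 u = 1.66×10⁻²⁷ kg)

ratio ≈ 1.33

T = 2πm/(qB) is independent of speed, so T₂/T₁ = (m₂/q₂)/(m₁/q₁).
T_{deuteron}/T_{³He²⁺ ion} = (3.34×10^-27/1e) / (5.01×10^-27/2e) = 1.33.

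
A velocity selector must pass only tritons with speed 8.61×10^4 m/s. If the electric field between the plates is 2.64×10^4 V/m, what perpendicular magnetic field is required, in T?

qE = qvB ⇒ B = E/v = (2.64×10^4) / (8.61×10^4) = 0.307 T.

B ≈ 0.307 T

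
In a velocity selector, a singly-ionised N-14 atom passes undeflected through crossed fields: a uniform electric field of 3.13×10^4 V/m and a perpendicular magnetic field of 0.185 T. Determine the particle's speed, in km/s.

For zero net force, qE = qvB, so v = E/B.
v = (3.13×10^4) / (0.185) = 1.69×10^5 m/s.

v ≈ 169 km/s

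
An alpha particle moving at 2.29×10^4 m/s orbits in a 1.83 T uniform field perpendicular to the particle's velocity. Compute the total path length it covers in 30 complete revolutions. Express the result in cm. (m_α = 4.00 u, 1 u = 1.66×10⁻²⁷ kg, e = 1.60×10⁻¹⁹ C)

L ≈ 4.89 cm

r = mv/(qB) = 2.60×10^-4 m, so one revolution covers 2πr = 1.63×10^-3 m.
In 30 revolutions: L = 30·2πr = 0.0489 m.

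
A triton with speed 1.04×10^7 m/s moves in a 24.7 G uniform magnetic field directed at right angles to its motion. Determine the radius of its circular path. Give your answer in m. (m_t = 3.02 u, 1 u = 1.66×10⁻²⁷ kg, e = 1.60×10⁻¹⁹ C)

The magnetic force provides the centripetal force: qvB = mv²/r, so r = mv/(qB).
r = (5.01×10^-27 kg)(1.04×10^7 m/s) / [(1×1.60×10^-19 C)(2.47×10^-3 T)] = 132 m.

r ≈ 132 m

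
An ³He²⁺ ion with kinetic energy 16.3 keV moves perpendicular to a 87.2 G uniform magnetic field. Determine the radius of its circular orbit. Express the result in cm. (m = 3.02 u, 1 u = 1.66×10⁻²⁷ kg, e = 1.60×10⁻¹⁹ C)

Convert the energy: K = 16.3 keV = 2.61×10^-15 J.
v = √(2K/m) = √(2·2.61×10^-15/5.01×10^-27) = 1.02×10^6 m/s.
r = mv/(qB) = (5.01×10^-27)(1.02×10^6) / [(2×1.60×10^-19)(8.72×10^-3)] = 1.83 m.

r ≈ 183 cm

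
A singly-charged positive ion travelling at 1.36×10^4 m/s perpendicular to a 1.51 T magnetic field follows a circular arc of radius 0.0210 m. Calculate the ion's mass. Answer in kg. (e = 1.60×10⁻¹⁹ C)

qvB = mv²/r ⇒ m = qBr/v.
m = (1×1.60×10^-19)(1.51)(0.0210) / (1.36×10^4) = 3.73×10^-25 kg.

m ≈ 3.73×10^-25 kg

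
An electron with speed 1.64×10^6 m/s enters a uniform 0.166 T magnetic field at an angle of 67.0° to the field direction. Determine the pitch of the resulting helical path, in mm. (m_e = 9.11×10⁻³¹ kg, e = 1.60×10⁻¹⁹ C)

pitch ≈ 0.138 mm

The velocity component along B is v∥ = v cos67.0° = 6.41×10^5 m/s.
The cyclotron period T = 2πm/(qB) = 2.16×10^-10 s is set by m, q, B alone.
Pitch = v∥·T = (6.41×10^5)(2.16×10^-10) = 1.38×10^-4 m.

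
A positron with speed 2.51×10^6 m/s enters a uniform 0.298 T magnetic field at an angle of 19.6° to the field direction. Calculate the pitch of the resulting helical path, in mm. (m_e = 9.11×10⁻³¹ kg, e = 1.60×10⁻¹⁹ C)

pitch ≈ 0.284 mm

The velocity component along B is v∥ = v cos19.6° = 2.36×10^6 m/s.
The cyclotron period T = 2πm/(qB) = 1.20×10^-10 s is set by m, q, B alone.
Pitch = v∥·T = (2.36×10^6)(1.20×10^-10) = 2.84×10^-4 m.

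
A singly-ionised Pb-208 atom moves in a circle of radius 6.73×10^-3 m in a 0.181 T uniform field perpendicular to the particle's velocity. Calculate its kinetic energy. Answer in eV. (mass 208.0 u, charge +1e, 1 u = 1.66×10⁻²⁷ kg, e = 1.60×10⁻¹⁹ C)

K ≈ 0.344 eV

v = qBr/m = (1×1.60×10^-19)(0.181)(6.73×10^-3) / (3.45×10^-25) = 564 m/s.
K = ½mv² = 0.5·(3.45×10^-25)·(564)² = 5.50×10^-20 J = 0.344 eV.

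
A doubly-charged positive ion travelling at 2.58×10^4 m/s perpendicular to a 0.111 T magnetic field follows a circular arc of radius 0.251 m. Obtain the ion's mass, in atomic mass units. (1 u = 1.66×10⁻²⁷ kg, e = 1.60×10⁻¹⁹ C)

qvB = mv²/r ⇒ m = qBr/v.
m = (2×1.60×10^-19)(0.111)(0.251) / (2.58×10^4) = 3.46×10^-25 kg = 208 u.

m ≈ 208 u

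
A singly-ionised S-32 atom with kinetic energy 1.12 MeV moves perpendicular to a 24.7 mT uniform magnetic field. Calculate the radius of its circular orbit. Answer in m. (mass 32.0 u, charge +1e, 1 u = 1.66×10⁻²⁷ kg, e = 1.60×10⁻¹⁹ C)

r ≈ 34.9 m

Convert the energy: K = 1.12 MeV = 1.79×10^-13 J.
v = √(2K/m) = √(2·1.79×10^-13/5.31×10^-26) = 2.60×10^6 m/s.
r = mv/(qB) = (5.31×10^-26)(2.60×10^6) / [(1×1.60×10^-19)(0.0247)] = 34.9 m.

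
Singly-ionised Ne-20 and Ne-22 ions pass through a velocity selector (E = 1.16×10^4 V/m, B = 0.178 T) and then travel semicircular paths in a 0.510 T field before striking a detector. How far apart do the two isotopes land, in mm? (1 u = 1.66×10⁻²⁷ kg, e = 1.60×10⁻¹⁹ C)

Both emerge at v = E/B₁ = 6.52×10^4 m/s.
r = mv/(qB₂), so r₁ = 0.02651 m and r₂ = 0.02917 m, giving Δr = 2.65×10^-3 m.
After a semicircle each ion lands a diameter 2r from the entry slit, so the separation is 2Δr = 5.30×10^-3 m.

Δd ≈ 5.30 mm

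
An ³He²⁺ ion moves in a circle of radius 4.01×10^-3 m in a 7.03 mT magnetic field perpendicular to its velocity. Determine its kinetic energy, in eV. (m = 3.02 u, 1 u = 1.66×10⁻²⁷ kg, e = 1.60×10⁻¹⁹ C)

K ≈ 0.0507 eV

v = qBr/m = (2×1.60×10^-19)(7.03×10^-3)(4.01×10^-3) / (5.01×10^-27) = 1800 m/s.
K = ½mv² = 0.5·(5.01×10^-27)·(1800)² = 8.12×10^-21 J = 0.0507 eV.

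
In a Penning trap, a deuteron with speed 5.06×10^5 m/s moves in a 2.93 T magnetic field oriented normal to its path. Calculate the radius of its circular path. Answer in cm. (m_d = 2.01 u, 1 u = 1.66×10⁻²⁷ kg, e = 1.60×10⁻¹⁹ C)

r ≈ 0.360 cm

The magnetic force provides the centripetal force: qvB = mv²/r, so r = mv/(qB).
r = (3.34×10^-27 kg)(5.06×10^5 m/s) / [(1×1.60×10^-19 C)(2.93 T)] = 3.60×10^-3 m.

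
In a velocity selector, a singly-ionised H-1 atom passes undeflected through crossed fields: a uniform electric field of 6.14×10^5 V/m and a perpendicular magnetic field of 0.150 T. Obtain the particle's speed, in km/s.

For zero net force, qE = qvB, so v = E/B.
v = (6.14×10^5) / (0.150) = 4.09×10^6 m/s.

v ≈ 4090 km/s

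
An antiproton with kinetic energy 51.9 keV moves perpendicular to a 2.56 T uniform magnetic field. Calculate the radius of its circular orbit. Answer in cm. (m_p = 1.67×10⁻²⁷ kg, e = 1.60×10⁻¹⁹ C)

Convert the energy: K = 51.9 keV = 8.30×10^-15 J.
v = √(2K/m) = √(2·8.30×10^-15/1.67×10^-27) = 3.15×10^6 m/s.
r = mv/(qB) = (1.67×10^-27)(3.15×10^6) / [(1×1.60×10^-19)(2.56)] = 0.0129 m.

r ≈ 1.29 cm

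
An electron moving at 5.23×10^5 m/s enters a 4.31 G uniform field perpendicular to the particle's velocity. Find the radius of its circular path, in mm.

r ≈ 6.91 mm

The magnetic force provides the centripetal force: qvB = mv²/r, so r = mv/(qB).
r = (9.11×10^-31 kg)(5.23×10^5 m/s) / [(1×1.60×10^-19 C)(4.31×10^-4 T)] = 6.91×10^-3 m.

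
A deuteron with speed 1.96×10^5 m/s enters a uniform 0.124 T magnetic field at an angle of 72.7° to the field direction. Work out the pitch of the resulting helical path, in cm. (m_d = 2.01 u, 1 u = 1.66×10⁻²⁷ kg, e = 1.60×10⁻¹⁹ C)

The velocity component along B is v∥ = v cos72.7° = 5.83×10^4 m/s.
The cyclotron period T = 2πm/(qB) = 1.06×10^-6 s is set by m, q, B alone.
Pitch = v∥·T = (5.83×10^4)(1.06×10^-6) = 0.0616 m.

pitch ≈ 6.16 cm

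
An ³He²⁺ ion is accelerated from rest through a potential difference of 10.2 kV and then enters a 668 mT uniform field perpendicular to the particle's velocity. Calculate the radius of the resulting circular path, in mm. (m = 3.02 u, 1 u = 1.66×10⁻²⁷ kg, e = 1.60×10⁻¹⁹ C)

r ≈ 26.8 mm

The kinetic energy gained is K = qV = (2×1.60×10^-19)(1.02×10^4) = 3.26×10^-15 J.
v = √(2K/m) = 1.14×10^6 m/s.
r = mv/(qB) = (5.01×10^-27)(1.14×10^6) / [(2×1.60×10^-19)(0.668)] = 0.0268 m.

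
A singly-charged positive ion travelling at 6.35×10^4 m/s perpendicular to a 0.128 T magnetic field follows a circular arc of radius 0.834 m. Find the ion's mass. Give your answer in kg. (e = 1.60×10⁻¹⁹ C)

m ≈ 2.69×10^-25 kg

qvB = mv²/r ⇒ m = qBr/v.
m = (1×1.60×10^-19)(0.128)(0.834) / (6.35×10^4) = 2.69×10^-25 kg.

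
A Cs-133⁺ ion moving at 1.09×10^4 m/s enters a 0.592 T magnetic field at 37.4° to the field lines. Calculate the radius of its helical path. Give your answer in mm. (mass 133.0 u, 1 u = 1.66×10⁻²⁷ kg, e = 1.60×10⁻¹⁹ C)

r ≈ 15.4 mm

Only the perpendicular component v⊥ = v sin37.4° = 6620 m/s is bent by the field.
r = m v⊥ /(qB) = (2.21×10^-25)(6620) / [(1×1.60×10^-19)(0.592)] = 0.0154 m.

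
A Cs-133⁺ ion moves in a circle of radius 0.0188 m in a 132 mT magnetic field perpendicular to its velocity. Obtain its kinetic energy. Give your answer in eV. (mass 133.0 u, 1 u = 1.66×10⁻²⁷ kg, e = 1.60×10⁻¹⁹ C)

v = qBr/m = (1×1.60×10^-19)(0.132)(0.0188) / (2.21×10^-25) = 1800 m/s.
K = ½mv² = 0.5·(2.21×10^-25)·(1800)² = 3.57×10^-19 J = 2.23 eV.

K ≈ 2.23 eV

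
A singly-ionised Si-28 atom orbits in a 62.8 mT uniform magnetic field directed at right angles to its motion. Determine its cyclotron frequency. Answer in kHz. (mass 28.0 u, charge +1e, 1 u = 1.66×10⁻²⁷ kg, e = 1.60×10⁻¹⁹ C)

f ≈ 34.4 kHz

f = qB/(2πm) = (1×1.60×10^-19)(0.0628) / [2π(4.65×10^-26)] = 3.44×10^4 Hz.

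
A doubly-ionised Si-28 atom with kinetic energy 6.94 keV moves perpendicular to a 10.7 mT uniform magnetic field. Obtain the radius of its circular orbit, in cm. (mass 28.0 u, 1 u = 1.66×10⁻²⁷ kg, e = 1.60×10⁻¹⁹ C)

Convert the energy: K = 6.94 keV = 1.11×10^-15 J.
v = √(2K/m) = √(2·1.11×10^-15/4.65×10^-26) = 2.19×10^5 m/s.
r = mv/(qB) = (4.65×10^-26)(2.19×10^5) / [(2×1.60×10^-19)(0.0107)] = 2.97 m.

r ≈ 297 cm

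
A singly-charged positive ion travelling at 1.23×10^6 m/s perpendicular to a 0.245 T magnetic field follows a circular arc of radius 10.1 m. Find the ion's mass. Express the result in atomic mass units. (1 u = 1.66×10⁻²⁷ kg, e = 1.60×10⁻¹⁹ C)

qvB = mv²/r ⇒ m = qBr/v.
m = (1×1.60×10^-19)(0.245)(10.1) / (1.23×10^6) = 3.22×10^-25 kg = 194 u.

m ≈ 194 u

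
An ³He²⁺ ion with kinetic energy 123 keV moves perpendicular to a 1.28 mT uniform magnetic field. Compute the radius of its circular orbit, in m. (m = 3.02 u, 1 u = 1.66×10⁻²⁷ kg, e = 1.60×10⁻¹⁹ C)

r ≈ 34.3 m

Convert the energy: K = 123 keV = 1.97×10^-14 J.
v = √(2K/m) = √(2·1.97×10^-14/5.01×10^-27) = 2.80×10^6 m/s.
r = mv/(qB) = (5.01×10^-27)(2.80×10^6) / [(2×1.60×10^-19)(1.28×10^-3)] = 34.3 m.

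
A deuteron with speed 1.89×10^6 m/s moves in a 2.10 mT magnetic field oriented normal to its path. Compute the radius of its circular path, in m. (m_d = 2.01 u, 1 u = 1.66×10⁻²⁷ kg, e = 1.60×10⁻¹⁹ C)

r ≈ 18.8 m

The magnetic force provides the centripetal force: qvB = mv²/r, so r = mv/(qB).
r = (3.34×10^-27 kg)(1.89×10^6 m/s) / [(1×1.60×10^-19 C)(2.10×10^-3 T)] = 18.8 m.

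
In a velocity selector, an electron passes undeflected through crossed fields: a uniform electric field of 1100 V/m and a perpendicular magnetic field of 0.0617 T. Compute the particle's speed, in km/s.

v ≈ 17.8 km/s

For zero net force, qE = qvB, so v = E/B.
v = (1100) / (0.0617) = 1.78×10^4 m/s.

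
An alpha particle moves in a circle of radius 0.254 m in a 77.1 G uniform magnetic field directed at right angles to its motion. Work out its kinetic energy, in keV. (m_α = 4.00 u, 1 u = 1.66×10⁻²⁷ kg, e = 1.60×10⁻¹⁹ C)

K ≈ 0.185 keV

v = qBr/m = (2×1.60×10^-19)(7.71×10^-3)(0.254) / (6.64×10^-27) = 9.44×10^4 m/s.
K = ½mv² = 0.5·(6.64×10^-27)·(9.44×10^4)² = 2.96×10^-17 J = 0.185 keV.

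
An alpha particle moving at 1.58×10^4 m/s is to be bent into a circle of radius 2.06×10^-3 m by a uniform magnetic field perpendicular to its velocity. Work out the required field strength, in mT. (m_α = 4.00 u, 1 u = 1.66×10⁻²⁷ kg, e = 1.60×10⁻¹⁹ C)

B ≈ 159 mT

qvB = mv²/r gives B = mv/(qr).
B = (6.64×10^-27)(1.58×10^4) / [(2×1.60×10^-19)(2.06×10^-3)] = 0.159 T.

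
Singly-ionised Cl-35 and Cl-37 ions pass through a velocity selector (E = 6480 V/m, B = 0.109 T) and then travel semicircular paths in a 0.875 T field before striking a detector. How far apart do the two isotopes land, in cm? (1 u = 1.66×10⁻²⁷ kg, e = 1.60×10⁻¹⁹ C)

Δd ≈ 0.282 cm

Both emerge at v = E/B₁ = 5.94×10^4 m/s.
r = mv/(qB₂), so r₁ = 0.02467 m and r₂ = 0.02608 m, giving Δr = 1.41×10^-3 m.
After a semicircle each ion lands a diameter 2r from the entry slit, so the separation is 2Δr = 2.82×10^-3 m.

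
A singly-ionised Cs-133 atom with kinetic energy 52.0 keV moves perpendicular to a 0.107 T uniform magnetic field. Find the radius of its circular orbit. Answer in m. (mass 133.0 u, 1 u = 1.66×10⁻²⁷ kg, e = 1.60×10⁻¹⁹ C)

r ≈ 3.54 m

Convert the energy: K = 52.0 keV = 8.32×10^-15 J.
v = √(2K/m) = √(2·8.32×10^-15/2.21×10^-25) = 2.75×10^5 m/s.
r = mv/(qB) = (2.21×10^-25)(2.75×10^5) / [(1×1.60×10^-19)(0.107)] = 3.54 m.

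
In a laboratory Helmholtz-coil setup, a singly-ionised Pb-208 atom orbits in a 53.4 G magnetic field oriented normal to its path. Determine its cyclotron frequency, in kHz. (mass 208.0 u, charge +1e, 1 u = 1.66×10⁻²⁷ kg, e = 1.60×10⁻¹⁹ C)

f ≈ 0.394 kHz

f = qB/(2πm) = (1×1.60×10^-19)(5.34×10^-3) / [2π(3.45×10^-25)] = 394 Hz.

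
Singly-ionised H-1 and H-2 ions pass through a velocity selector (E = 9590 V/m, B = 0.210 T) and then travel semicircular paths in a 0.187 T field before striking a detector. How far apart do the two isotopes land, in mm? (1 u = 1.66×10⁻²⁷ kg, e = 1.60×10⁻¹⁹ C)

Both emerge at v = E/B₁ = 4.57×10^4 m/s.
r = mv/(qB₂), so r₁ = 2.53×10^-3 m and r₂ = 5.07×10^-3 m, giving Δr = 2.53×10^-3 m.
After a semicircle each ion lands a diameter 2r from the entry slit, so the separation is 2Δr = 5.07×10^-3 m.

Δd ≈ 5.07 mm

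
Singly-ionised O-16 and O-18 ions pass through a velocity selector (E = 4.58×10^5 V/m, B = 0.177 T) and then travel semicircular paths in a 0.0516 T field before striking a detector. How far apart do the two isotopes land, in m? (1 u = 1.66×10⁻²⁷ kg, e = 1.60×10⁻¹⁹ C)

Δd ≈ 2.08 m

Both emerge at v = E/B₁ = 2.59×10^6 m/s.
r = mv/(qB₂), so r₁ = 8.32 m and r₂ = 9.36 m, giving Δr = 1.04 m.
After a semicircle each ion lands a diameter 2r from the entry slit, so the separation is 2Δr = 2.08 m.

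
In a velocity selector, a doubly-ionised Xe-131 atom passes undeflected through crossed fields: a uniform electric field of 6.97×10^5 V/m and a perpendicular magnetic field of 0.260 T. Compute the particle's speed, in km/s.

For zero net force, qE = qvB, so v = E/B.
v = (6.97×10^5) / (0.260) = 2.68×10^6 m/s.

v ≈ 2680 km/s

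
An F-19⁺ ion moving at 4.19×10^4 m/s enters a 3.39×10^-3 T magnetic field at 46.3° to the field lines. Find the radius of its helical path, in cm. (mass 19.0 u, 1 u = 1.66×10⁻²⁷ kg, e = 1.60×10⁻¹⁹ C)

r ≈ 176 cm

Only the perpendicular component v⊥ = v sin46.3° = 3.03×10^4 m/s is bent by the field.
r = m v⊥ /(qB) = (3.15×10^-26)(3.03×10^4) / [(1×1.60×10^-19)(3.39×10^-3)] = 1.76 m.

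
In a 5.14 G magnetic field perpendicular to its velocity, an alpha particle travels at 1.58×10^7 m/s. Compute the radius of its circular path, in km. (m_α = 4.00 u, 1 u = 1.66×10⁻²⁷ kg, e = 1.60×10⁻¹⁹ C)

r ≈ 0.638 km

The magnetic force provides the centripetal force: qvB = mv²/r, so r = mv/(qB).
r = (6.64×10^-27 kg)(1.58×10^7 m/s) / [(2×1.60×10^-19 C)(5.14×10^-4 T)] = 638 m.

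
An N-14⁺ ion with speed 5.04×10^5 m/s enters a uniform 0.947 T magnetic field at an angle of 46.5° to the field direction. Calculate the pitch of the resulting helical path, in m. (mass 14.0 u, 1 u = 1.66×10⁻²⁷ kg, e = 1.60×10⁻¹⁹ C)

The velocity component along B is v∥ = v cos46.5° = 3.47×10^5 m/s.
The cyclotron period T = 2πm/(qB) = 9.64×10^-7 s is set by m, q, B alone.
Pitch = v∥·T = (3.47×10^5)(9.64×10^-7) = 0.334 m.

pitch ≈ 0.334 m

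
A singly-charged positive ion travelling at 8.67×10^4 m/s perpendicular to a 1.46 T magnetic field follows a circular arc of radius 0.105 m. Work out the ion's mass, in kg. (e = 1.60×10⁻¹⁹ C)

m ≈ 2.83×10^-25 kg

qvB = mv²/r ⇒ m = qBr/v.
m = (1×1.60×10^-19)(1.46)(0.105) / (8.67×10^4) = 2.83×10^-25 kg.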